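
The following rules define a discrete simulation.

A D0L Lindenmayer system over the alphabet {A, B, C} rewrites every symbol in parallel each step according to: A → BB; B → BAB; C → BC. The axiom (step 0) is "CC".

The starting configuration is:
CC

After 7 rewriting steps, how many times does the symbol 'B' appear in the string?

k=0  CC
k=1  BCBC
k=2  BABBCBABBC
k=3  BABBBBABBABBCBABBBBABBABBC
k=4  BABBBBABBABBABBABBBBABBABBBBABBABBCBABBBBABBABBABBABBBBABBABBBBABBABBC
k=5  BABBBBABBABBABBABBBBABBABBBBABBABBBBABBABBBBABBABBABBABBBB…BBABBBBABBABBABBABBBBABBABBBBABBABBABBABBBBABBABBBBABBABBC  (len 190)
k=6  BABBBBABBABBABBABBBBABBABBBBABBABBBBABBABBBBABBABBABBABBBB…BBABBBBABBABBABBABBBBABBABBBBABBABBABBABBBBABBABBBBABBABBC  (len 518)
k=7  BABBBBABBABBABBABBBBABBABBBBABBABBBBABBABBBBABBABBABBABBBB…BBABBBBABBABBABBABBBBABBABBBBABBABBABBABBBBABBABBBBABBABBC  (len 1414)

1034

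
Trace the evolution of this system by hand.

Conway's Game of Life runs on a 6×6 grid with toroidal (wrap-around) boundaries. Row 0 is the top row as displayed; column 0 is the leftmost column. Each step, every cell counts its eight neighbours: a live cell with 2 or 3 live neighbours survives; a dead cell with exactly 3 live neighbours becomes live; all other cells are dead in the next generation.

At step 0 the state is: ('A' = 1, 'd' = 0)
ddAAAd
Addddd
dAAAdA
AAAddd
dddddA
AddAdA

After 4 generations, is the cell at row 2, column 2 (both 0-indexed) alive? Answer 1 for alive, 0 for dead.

0

step 0: ddAAAd
Addddd
dAAAdA
AAAddd
dddddA
AddAdA
step 1: AAAAAd
AddddA
dddAdA
dddAAA
ddAdAA
AdAAdA
step 2: dddddd
dddddd
dddAdd
AdAddd
dAAddd
dddddd
step 3: dddddd
dddddd
dddddd
ddAAdd
dAAddd
dddddd
step 4: dddddd
dddddd
dddddd
dAAAdd
dAAAdd
dddddd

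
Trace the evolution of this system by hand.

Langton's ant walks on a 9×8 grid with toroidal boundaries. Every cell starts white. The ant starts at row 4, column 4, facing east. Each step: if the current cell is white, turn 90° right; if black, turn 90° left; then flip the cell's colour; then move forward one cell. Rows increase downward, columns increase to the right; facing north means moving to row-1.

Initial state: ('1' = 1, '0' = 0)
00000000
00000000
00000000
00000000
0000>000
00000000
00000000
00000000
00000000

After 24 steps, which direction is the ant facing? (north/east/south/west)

west

step 0: 00000000
00000000
00000000
00000000
0000>000
00000000
00000000
00000000
00000000
step 1: 00000000
00000000
00000000
00000000
00001000
0000v000
00000000
00000000
00000000
step 2: 00000000
00000000
00000000
00000000
00001000
000<1000
00000000
00000000
00000000
step 3: 00000000
00000000
00000000
00000000
000^1000
00011000
00000000
00000000
00000000
step 4: 00000000
00000000
00000000
00000000
0001>000
00011000
00000000
00000000
00000000
step 5: 00000000
00000000
00000000
0000^000
00010000
00011000
00000000
00000000
00000000
step 6: 00000000
00000000
00000000
00001>00
00010000
00011000
00000000
00000000
00000000
step 7: 00000000
00000000
00000000
00001100
00010v00
00011000
00000000
00000000
00000000
step 8: 00000000
00000000
00000000
00001100
0001<100
00011000
00000000
00000000
00000000
step 9: 00000000
00000000
00000000
0000^100
00011100
00011000
00000000
00000000
00000000
step 10: 00000000
00000000
00000000
000<0100
00011100
00011000
00000000
00000000
00000000
step 11: 00000000
00000000
000^0000
00010100
00011100
00011000
00000000
00000000
00000000
step 12: 00000000
00000000
0001>000
00010100
00011100
00011000
00000000
00000000
00000000
step 13: 00000000
00000000
00011000
0001v100
00011100
00011000
00000000
00000000
00000000
step 14: 00000000
00000000
00011000
000<1100
00011100
00011000
00000000
00000000
00000000
step 15: 00000000
00000000
00011000
00001100
000v1100
00011000
00000000
00000000
00000000
step 16: 00000000
00000000
00011000
00001100
0000>100
00011000
00000000
00000000
00000000
step 17: 00000000
00000000
00011000
0000^100
00000100
00011000
00000000
00000000
00000000
step 18: 00000000
00000000
00011000
000<0100
00000100
00011000
00000000
00000000
00000000
step 19: 00000000
00000000
000^1000
00010100
00000100
00011000
00000000
00000000
00000000
step 20: 00000000
00000000
00<01000
00010100
00000100
00011000
00000000
00000000
00000000
step 21: 00000000
00^00000
00101000
00010100
00000100
00011000
00000000
00000000
00000000
step 22: 00000000
001>0000
00101000
00010100
00000100
00011000
00000000
00000000
00000000
step 23: 00000000
00110000
001v1000
00010100
00000100
00011000
00000000
00000000
00000000
step 24: 00000000
00110000
00<11000
00010100
00000100
00011000
00000000
00000000
00000000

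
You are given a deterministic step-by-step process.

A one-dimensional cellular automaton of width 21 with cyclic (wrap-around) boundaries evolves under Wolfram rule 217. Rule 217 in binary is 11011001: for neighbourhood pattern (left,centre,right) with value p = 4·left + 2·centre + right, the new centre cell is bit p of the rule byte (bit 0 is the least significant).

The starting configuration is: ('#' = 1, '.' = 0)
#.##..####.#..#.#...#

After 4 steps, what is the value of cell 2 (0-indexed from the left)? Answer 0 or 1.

t=0: #.##..####.#..#.#...#
t=1: #.###.####..#....##.#
t=2: #.###.#####..###.##.#
t=3: #.###.######.###.##.#
t=4: #.###.######.###.##.#

1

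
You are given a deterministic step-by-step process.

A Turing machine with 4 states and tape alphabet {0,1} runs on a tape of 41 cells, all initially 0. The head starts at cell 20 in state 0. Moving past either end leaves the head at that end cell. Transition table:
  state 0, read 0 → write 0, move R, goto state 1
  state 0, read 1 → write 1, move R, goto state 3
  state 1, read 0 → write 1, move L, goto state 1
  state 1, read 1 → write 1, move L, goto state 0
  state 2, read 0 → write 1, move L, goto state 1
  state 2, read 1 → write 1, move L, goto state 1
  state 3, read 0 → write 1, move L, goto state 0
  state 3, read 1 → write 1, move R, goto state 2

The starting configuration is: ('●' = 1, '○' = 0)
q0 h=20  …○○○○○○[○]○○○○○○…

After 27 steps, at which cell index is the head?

t=0: q0 h=20  …○○○○○○[○]○○○○○○…
t=1: q1 h=21  …○○○○○○[○]○○○○○○…
t=2: q1 h=20  …○○○○○○[○]●○○○○○…
t=3: q1 h=19  …○○○○○○[○]●●○○○○…
t=4: q1 h=18  …○○○○○○[○]●●●○○○…
t=5: q1 h=17  …○○○○○○[○]●●●●○○…
t=6: q1 h=16  …○○○○○○[○]●●●●●○…
t=7: q1 h=15  …○○○○○○[○]●●●●●●…
t=8: q1 h=14  …○○○○○○[○]●●●●●●…
t=9: q1 h=13  …○○○○○○[○]●●●●●●…
t=10: q1 h=12  …○○○○○○[○]●●●●●●…
t=11: q1 h=11  …○○○○○○[○]●●●●●●…
t=12: q1 h=10  …○○○○○○[○]●●●●●●…
t=13: q1 h= 9  …○○○○○○[○]●●●●●●…
t=14: q1 h= 8  …○○○○○○[○]●●●●●●…
t=15: q1 h= 7  …○○○○○○[○]●●●●●●…
t=16: q1 h= 6  |○○○○○○[○]●●●●●●…
t=17: q1 h= 5  |○○○○○[○]●●●●●●…
t=18: q1 h= 4  |○○○○[○]●●●●●●…
t=19: q1 h= 3  |○○○[○]●●●●●●…
t=20: q1 h= 2  |○○[○]●●●●●●…
t=21: q1 h= 1  |○[○]●●●●●●…
t=22: q1 h= 0  |[○]●●●●●●…
t=23: q1 h= 0  |[●]●●●●●●…
t=24: q0 h= 0  |[●]●●●●●●…
t=25: q3 h= 1  |●[●]●●●●●●…
t=26: q2 h= 2  |●●[●]●●●●●●…
t=27: q1 h= 1  |●[●]●●●●●●…

1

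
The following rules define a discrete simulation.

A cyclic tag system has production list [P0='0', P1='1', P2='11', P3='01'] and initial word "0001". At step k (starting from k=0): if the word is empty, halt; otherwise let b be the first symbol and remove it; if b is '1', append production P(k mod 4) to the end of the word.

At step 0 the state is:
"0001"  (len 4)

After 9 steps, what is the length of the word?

3

gen 0: "0001"  (len 4)
gen 1: "001"  (len 3)
gen 2: "01"  (len 2)
gen 3: "1"  (len 1)
gen 4: "01"  (len 2)
gen 5: "1"  (len 1)
gen 6: "1"  (len 1)
gen 7: "11"  (len 2)
gen 8: "101"  (len 3)
gen 9: "010"  (len 3)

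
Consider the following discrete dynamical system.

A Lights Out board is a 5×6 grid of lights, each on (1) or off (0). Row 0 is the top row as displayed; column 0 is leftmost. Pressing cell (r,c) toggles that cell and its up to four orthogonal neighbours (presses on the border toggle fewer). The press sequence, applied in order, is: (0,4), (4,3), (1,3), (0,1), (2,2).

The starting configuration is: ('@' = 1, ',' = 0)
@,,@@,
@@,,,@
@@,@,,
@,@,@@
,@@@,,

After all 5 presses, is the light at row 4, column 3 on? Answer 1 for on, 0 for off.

0

[0] @,,@@,
@@,,,@
@@,@,,
@,@,@@
,@@@,,
[1] @,,,,@
@@,,@@
@@,@,,
@,@,@@
,@@@,,
[2] @,,,,@
@@,,@@
@@,@,,
@,@@@@
,@,,@,
[3] @,,@,@
@@@@,@
@@,,,,
@,@@@@
,@,,@,
[4] ,@@@,@
@,@@,@
@@,,,,
@,@@@@
,@,,@,
[5] ,@@@,@
@,,@,@
@,@@,,
@,,@@@
,@,,@,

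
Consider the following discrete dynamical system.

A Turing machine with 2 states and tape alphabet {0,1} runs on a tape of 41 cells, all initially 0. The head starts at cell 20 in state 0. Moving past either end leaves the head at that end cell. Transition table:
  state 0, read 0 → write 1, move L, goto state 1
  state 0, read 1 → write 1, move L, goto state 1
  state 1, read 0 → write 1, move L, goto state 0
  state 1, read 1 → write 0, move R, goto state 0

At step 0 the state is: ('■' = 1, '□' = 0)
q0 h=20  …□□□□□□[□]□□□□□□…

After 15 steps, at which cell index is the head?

5

k=0  q0 h=20  …□□□□□□[□]□□□□□□…
k=1  q1 h=19  …□□□□□□[□]■□□□□□…
k=2  q0 h=18  …□□□□□□[□]■■□□□□…
k=3  q1 h=17  …□□□□□□[□]■■■□□□…
k=4  q0 h=16  …□□□□□□[□]■■■■□□…
k=5  q1 h=15  …□□□□□□[□]■■■■■□…
k=6  q0 h=14  …□□□□□□[□]■■■■■■…
k=7  q1 h=13  …□□□□□□[□]■■■■■■…
k=8  q0 h=12  …□□□□□□[□]■■■■■■…
k=9  q1 h=11  …□□□□□□[□]■■■■■■…
k=10  q0 h=10  …□□□□□□[□]■■■■■■…
k=11  q1 h= 9  …□□□□□□[□]■■■■■■…
k=12  q0 h= 8  …□□□□□□[□]■■■■■■…
k=13  q1 h= 7  …□□□□□□[□]■■■■■■…
k=14  q0 h= 6  |□□□□□□[□]■■■■■■…
k=15  q1 h= 5  |□□□□□[□]■■■■■■…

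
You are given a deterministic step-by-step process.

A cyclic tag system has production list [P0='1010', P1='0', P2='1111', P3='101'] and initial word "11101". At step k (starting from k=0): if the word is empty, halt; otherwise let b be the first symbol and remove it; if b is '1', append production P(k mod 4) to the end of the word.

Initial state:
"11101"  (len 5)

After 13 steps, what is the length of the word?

k=0  "11101"  (len 5)
k=1  "11011010"  (len 8)
k=2  "10110100"  (len 8)
k=3  "01101001111"  (len 11)
k=4  "1101001111"  (len 10)
k=5  "1010011111010"  (len 13)
k=6  "0100111110100"  (len 13)
k=7  "100111110100"  (len 12)
k=8  "00111110100101"  (len 14)
k=9  "0111110100101"  (len 13)
k=10  "111110100101"  (len 12)
k=11  "111101001011111"  (len 15)
k=12  "11101001011111101"  (len 17)
k=13  "11010010111111011010"  (len 20)

20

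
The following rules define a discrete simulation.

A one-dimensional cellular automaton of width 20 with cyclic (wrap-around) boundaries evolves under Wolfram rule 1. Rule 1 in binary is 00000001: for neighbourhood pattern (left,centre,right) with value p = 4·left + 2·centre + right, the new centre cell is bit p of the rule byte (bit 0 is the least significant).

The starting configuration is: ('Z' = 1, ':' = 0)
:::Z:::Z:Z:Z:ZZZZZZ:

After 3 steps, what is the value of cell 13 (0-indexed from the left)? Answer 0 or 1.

0

step 0: :::Z:::Z:Z:Z:ZZZZZZ:
step 1: ZZ:::Z::::::::::::::
step 2: :::Z:::ZZZZZZZZZZZZ:
step 3: ZZ:::Z::::::::::::::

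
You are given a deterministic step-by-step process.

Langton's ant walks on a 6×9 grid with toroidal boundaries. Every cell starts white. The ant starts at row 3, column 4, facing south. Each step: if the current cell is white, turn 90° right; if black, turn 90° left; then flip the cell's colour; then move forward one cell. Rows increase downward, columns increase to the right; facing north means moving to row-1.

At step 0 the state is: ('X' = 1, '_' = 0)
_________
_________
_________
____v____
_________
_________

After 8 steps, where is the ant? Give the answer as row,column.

3,4

gen 0: _________
_________
_________
____v____
_________
_________
gen 1: _________
_________
_________
___<X____
_________
_________
gen 2: _________
_________
___^_____
___XX____
_________
_________
gen 3: _________
_________
___X>____
___XX____
_________
_________
gen 4: _________
_________
___XX____
___Xv____
_________
_________
gen 5: _________
_________
___XX____
___X_>___
_________
_________
gen 6: _________
_________
___XX____
___X_X___
_____v___
_________
gen 7: _________
_________
___XX____
___X_X___
____<X___
_________
gen 8: _________
_________
___XX____
___X^X___
____XX___
_________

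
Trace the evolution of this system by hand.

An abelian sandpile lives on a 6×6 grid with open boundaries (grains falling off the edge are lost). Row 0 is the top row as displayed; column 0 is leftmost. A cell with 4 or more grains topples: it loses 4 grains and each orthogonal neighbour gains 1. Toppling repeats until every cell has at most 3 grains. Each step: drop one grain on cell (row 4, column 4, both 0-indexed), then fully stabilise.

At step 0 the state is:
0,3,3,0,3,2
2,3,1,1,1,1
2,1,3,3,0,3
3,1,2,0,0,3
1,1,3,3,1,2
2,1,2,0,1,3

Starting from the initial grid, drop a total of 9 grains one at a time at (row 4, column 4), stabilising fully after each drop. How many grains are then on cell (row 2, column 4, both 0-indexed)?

0) 0,3,3,0,3,2
2,3,1,1,1,1
2,1,3,3,0,3
3,1,2,0,0,3
1,1,3,3,1,2
2,1,2,0,1,3
1) 0,3,3,0,3,2
2,3,1,1,1,1
2,1,3,3,0,3
3,1,2,0,0,3
1,1,3,3,2,2
2,1,2,0,1,3
2) 0,3,3,0,3,2
2,3,1,1,1,1
2,1,3,3,0,3
3,1,2,0,0,3
1,1,3,3,3,2
2,1,2,0,1,3
3) 0,3,3,0,3,2
2,3,1,1,1,1
2,1,3,3,0,3
3,1,3,1,1,3
1,2,0,1,1,3
2,1,3,1,2,3
4) 0,3,3,0,3,2
2,3,1,1,1,1
2,1,3,3,0,3
3,1,3,1,1,3
1,2,0,1,2,3
2,1,3,1,2,3
5) 0,3,3,0,3,2
2,3,1,1,1,1
2,1,3,3,0,3
3,1,3,1,1,3
1,2,0,1,3,3
2,1,3,1,2,3
6) 0,3,3,0,3,2
2,3,1,1,1,2
2,1,3,3,1,0
3,1,3,1,3,1
1,2,0,2,2,2
2,1,3,2,0,1
7) 0,3,3,0,3,2
2,3,1,1,1,2
2,1,3,3,1,0
3,1,3,1,3,1
1,2,0,2,3,2
2,1,3,2,0,1
8) 0,3,3,0,3,2
2,3,1,1,1,2
2,1,3,3,2,0
3,1,3,2,0,2
1,2,0,3,1,3
2,1,3,2,1,1
9) 0,3,3,0,3,2
2,3,1,1,1,2
2,1,3,3,2,0
3,1,3,2,0,2
1,2,0,3,2,3
2,1,3,2,1,1

2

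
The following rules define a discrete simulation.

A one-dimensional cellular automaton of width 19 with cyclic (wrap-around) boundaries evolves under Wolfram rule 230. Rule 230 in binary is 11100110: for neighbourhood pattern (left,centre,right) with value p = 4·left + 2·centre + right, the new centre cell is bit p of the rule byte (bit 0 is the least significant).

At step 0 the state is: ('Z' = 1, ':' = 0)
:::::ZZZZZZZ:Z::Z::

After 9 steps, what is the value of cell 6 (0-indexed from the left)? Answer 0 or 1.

gen 0: :::::ZZZZZZZ:Z::Z::
gen 1: ::::Z:ZZZZZZZZ:ZZ::
gen 2: :::ZZZ:ZZZZZZZZ:Z::
gen 3: ::Z:ZZZ:ZZZZZZZZZ::
gen 4: :ZZZ:ZZZ:ZZZZZZZZ::
gen 5: Z:ZZZ:ZZZ:ZZZZZZZ::
gen 6: ZZ:ZZZ:ZZZ:ZZZZZZ:Z
gen 7: ZZZ:ZZZ:ZZZ:ZZZZZZ:
gen 8: :ZZZ:ZZZ:ZZZ:ZZZZZZ
gen 9: Z:ZZZ:ZZZ:ZZZ:ZZZZZ

1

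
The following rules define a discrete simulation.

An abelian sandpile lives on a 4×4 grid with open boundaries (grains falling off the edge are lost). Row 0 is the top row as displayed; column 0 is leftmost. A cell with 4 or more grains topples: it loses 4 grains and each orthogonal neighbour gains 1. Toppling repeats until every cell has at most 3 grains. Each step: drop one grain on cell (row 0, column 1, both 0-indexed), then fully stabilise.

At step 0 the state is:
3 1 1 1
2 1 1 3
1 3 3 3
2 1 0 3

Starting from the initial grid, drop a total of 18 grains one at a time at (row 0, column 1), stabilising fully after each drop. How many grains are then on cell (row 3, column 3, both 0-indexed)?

0

t=0: 3 1 1 1
2 1 1 3
1 3 3 3
2 1 0 3
t=1: 3 2 1 1
2 1 1 3
1 3 3 3
2 1 0 3
t=2: 3 3 1 1
2 1 1 3
1 3 3 3
2 1 0 3
t=3: 0 1 2 1
3 2 1 3
1 3 3 3
2 1 0 3
t=4: 0 2 2 1
3 2 1 3
1 3 3 3
2 1 0 3
t=5: 0 3 2 1
3 2 1 3
1 3 3 3
2 1 0 3
t=6: 1 0 3 1
3 3 1 3
1 3 3 3
2 1 0 3
t=7: 1 1 3 1
3 3 1 3
1 3 3 3
2 1 0 3
t=8: 1 2 3 1
3 3 1 3
1 3 3 3
2 1 0 3
t=9: 1 3 3 1
3 3 1 3
1 3 3 3
2 1 0 3
t=10: 3 2 1 3
0 3 1 1
3 1 2 2
2 2 2 0
t=11: 3 3 1 3
0 3 1 1
3 1 2 2
2 2 2 0
t=12: 0 2 2 3
2 0 2 1
3 2 2 2
2 2 2 0
t=13: 0 3 2 3
2 0 2 1
3 2 2 2
2 2 2 0
t=14: 1 0 3 3
2 1 2 1
3 2 2 2
2 2 2 0
t=15: 1 1 3 3
2 1 2 1
3 2 2 2
2 2 2 0
t=16: 1 2 3 3
2 1 2 1
3 2 2 2
2 2 2 0
t=17: 1 3 3 3
2 1 2 1
3 2 2 2
2 2 2 0
t=18: 2 1 1 0
2 2 3 2
3 2 2 2
2 2 2 0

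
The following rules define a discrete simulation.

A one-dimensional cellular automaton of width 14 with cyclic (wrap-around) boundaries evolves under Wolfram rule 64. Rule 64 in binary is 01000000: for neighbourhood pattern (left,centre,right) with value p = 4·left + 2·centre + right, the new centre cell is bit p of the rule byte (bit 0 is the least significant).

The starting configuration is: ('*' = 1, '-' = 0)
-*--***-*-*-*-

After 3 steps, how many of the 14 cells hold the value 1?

0

t=0: -*--***-*-*-*-
t=1: ------*-------
t=2: --------------
t=3: --------------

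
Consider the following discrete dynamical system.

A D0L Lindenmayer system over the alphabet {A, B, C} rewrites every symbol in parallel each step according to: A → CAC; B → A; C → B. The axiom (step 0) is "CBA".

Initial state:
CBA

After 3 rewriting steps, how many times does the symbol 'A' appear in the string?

k=0  CBA
k=1  BACAC
k=2  ACACBCACB
k=3  CACBCACBABCACBA

5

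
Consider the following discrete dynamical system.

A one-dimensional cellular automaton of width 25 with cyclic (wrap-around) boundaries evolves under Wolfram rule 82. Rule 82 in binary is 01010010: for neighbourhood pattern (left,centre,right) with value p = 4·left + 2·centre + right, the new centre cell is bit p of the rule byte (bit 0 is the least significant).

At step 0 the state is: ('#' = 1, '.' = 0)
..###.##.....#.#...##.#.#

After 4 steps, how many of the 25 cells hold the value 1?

11

step 0: ..###.##.....#.#...##.#.#
step 1: ##..#..##...#...#.#.#....
step 2: .###.##.##.#.#.#.....#..#
step 3: ...#..#..#......#...#.##.
step 4: ..#.##.##.#....#.#.#...##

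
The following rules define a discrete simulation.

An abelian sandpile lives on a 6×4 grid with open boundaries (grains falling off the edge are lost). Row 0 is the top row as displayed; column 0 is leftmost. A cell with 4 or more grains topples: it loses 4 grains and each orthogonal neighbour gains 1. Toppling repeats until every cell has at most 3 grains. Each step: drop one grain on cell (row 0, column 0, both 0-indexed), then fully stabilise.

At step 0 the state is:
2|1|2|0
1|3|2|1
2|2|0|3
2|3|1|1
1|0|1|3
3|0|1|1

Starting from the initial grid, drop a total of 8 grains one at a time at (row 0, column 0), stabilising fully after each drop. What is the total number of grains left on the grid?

40

k=0  2|1|2|0
1|3|2|1
2|2|0|3
2|3|1|1
1|0|1|3
3|0|1|1
k=1  3|1|2|0
1|3|2|1
2|2|0|3
2|3|1|1
1|0|1|3
3|0|1|1
k=2  0|2|2|0
2|3|2|1
2|2|0|3
2|3|1|1
1|0|1|3
3|0|1|1
k=3  1|2|2|0
2|3|2|1
2|2|0|3
2|3|1|1
1|0|1|3
3|0|1|1
k=4  2|2|2|0
2|3|2|1
2|2|0|3
2|3|1|1
1|0|1|3
3|0|1|1
k=5  3|2|2|0
2|3|2|1
2|2|0|3
2|3|1|1
1|0|1|3
3|0|1|1
k=6  0|3|2|0
3|3|2|1
2|2|0|3
2|3|1|1
1|0|1|3
3|0|1|1
k=7  1|3|2|0
3|3|2|1
2|2|0|3
2|3|1|1
1|0|1|3
3|0|1|1
k=8  2|3|2|0
3|3|2|1
2|2|0|3
2|3|1|1
1|0|1|3
3|0|1|1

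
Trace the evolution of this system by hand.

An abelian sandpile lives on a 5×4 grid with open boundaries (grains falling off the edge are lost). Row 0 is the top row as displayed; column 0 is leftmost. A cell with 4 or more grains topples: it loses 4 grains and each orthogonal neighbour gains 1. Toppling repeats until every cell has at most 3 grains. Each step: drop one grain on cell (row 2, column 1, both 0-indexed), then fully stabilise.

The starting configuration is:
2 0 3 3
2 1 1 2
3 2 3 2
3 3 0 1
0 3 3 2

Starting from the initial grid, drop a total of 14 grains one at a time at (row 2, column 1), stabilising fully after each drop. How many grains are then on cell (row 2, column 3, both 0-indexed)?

2

step 0: 2 0 3 3
2 1 1 2
3 2 3 2
3 3 0 1
0 3 3 2
step 1: 2 0 3 3
2 1 1 2
3 3 3 2
3 3 0 1
0 3 3 2
step 2: 2 0 3 3
3 2 2 2
1 3 0 3
1 2 3 1
2 1 0 3
step 3: 2 0 3 3
3 3 2 2
2 0 1 3
1 3 3 1
2 1 0 3
step 4: 2 0 3 3
3 3 2 2
2 1 1 3
1 3 3 1
2 1 0 3
step 5: 2 0 3 3
3 3 2 2
2 2 1 3
1 3 3 1
2 1 0 3
step 6: 2 0 3 3
3 3 2 2
2 3 1 3
1 3 3 1
2 1 0 3
step 7: 3 1 3 3
1 1 3 2
0 3 3 3
3 1 0 2
2 2 1 3
step 8: 3 2 1 1
1 3 2 1
1 1 2 1
3 2 1 3
2 2 1 3
step 9: 3 2 1 1
1 3 2 1
1 2 2 1
3 2 1 3
2 2 1 3
step 10: 3 2 1 1
1 3 2 1
1 3 2 1
3 2 1 3
2 2 1 3
step 11: 3 3 1 1
2 0 3 1
2 1 3 1
3 3 1 3
2 2 1 3
step 12: 3 3 1 1
2 0 3 1
2 2 3 1
3 3 1 3
2 2 1 3
step 13: 3 3 1 1
2 0 3 1
2 3 3 1
3 3 1 3
2 2 1 3
step 14: 3 3 2 1
3 2 0 2
0 3 1 2
1 1 3 3
3 3 1 3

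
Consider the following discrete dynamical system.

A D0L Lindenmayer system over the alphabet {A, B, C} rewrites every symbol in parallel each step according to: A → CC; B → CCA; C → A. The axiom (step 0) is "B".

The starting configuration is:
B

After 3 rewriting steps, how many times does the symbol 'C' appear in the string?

4

k=0  B
k=1  CCA
k=2  AACC
k=3  CCCCAA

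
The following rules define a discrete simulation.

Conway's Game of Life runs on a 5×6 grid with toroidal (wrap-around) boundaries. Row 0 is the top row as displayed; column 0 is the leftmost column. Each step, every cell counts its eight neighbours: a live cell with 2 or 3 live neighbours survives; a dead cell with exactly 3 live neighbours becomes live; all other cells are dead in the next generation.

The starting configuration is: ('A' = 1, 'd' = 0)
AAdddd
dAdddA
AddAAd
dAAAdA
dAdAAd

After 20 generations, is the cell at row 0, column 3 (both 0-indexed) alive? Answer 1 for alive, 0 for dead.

1

step 0: AAdddd
dAdddA
AddAAd
dAAAdA
dAdAAd
step 1: dAddAA
dAAdAA
dddAdd
dAdddA
dddAAA
step 2: dAdddd
dAAddA
dAdAdA
AdAAdA
ddAAdd
step 3: AAdAdd
dAddAd
dddAdA
AddddA
AddAAd
step 4: AAdAdd
dAdAAA
dddddA
AddAdd
ddAAAd
step 5: AAdddd
dAdAdA
ddAAdA
ddAAdA
AdddAA
step 6: dAAddd
dAdAdA
dAdddA
dAAddd
ddAAAd
step 7: AAdddd
dAddAd
dAddAd
AAddAd
dddddd
step 8: AAdddd
dAAddA
dAAAAd
AAdddA
dddddA
step 9: dAAddA
ddddAA
dddAAd
dAdAdA
dddddA
step 10: dddddA
AdAddA
AdAAdd
AdAAdA
dAdddA
step 11: dAddAA
AdAAAA
dddddd
dddAdA
dAAddA
step 12: dddddd
AAAAdd
AdAddd
AdAdAd
dAAAdA
step 13: ddddAd
AdAAdd
Addddd
AdddAd
AAAAAA
step 14: dddddd
dAdAdA
AddAdd
ddAdAd
AAAddd
step 15: dddddd
AdAdAd
AAdAdA
AdAddA
dAAAdd
step 16: dddddd
AdAAAd
dddAdd
dddddA
AAAAdd
step 17: AdddAA
ddAAAd
ddAAdA
AAdAAd
AAAddd
step 18: AdddAd
AAAddd
AddddA
ddddAd
ddAddd
step 19: AdAAdA
dddddd
AddddA
dddddA
dddAdA
step 20: AdAAdA
dAddAd
AddddA
dddddA
ddAAdA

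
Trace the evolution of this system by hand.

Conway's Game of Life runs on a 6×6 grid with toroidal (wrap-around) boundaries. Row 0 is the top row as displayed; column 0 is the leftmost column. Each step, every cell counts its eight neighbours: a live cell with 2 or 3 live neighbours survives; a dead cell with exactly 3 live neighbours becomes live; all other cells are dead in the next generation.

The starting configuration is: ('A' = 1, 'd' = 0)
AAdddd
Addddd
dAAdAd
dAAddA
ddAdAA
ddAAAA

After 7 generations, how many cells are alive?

t=0: AAdddd
Addddd
dAAdAd
dAAddA
ddAdAA
ddAAAA
t=1: AAAAAd
AdAddA
ddAAdA
dddddA
dddddd
ddAddd
t=2: AdddAd
dddddd
dAAAdA
ddddAd
dddddd
ddAddd
t=3: dddddd
AAAAAA
ddAAAd
ddAAAd
dddddd
dddddd
t=4: AAAAAA
AAdddA
Addddd
ddAdAd
dddAdd
dddddd
t=5: ddAAAd
dddAdd
Addddd
dddAdd
dddAdd
AAdddA
t=6: AAAAAA
ddAAAd
dddddd
dddddd
AdAdAd
AAdddA
t=7: dddddd
Addddd
dddAdd
dddddd
Addddd
dddddd

3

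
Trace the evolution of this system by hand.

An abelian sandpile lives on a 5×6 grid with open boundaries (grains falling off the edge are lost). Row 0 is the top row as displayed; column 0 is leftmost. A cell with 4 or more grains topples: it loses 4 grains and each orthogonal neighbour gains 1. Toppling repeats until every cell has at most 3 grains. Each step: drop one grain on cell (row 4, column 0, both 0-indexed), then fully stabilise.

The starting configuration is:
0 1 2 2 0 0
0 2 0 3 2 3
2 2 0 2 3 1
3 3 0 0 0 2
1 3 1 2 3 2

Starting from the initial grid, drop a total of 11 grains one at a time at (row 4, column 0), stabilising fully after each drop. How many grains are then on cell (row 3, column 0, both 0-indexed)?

gen 0: 0 1 2 2 0 0
0 2 0 3 2 3
2 2 0 2 3 1
3 3 0 0 0 2
1 3 1 2 3 2
gen 1: 0 1 2 2 0 0
0 2 0 3 2 3
2 2 0 2 3 1
3 3 0 0 0 2
2 3 1 2 3 2
gen 2: 0 1 2 2 0 0
0 2 0 3 2 3
2 2 0 2 3 1
3 3 0 0 0 2
3 3 1 2 3 2
gen 3: 0 1 2 2 0 0
0 2 0 3 2 3
3 3 0 2 3 1
1 1 1 0 0 2
2 1 2 2 3 2
gen 4: 0 1 2 2 0 0
0 2 0 3 2 3
3 3 0 2 3 1
1 1 1 0 0 2
3 1 2 2 3 2
gen 5: 0 1 2 2 0 0
0 2 0 3 2 3
3 3 0 2 3 1
2 1 1 0 0 2
0 2 2 2 3 2
gen 6: 0 1 2 2 0 0
0 2 0 3 2 3
3 3 0 2 3 1
2 1 1 0 0 2
1 2 2 2 3 2
gen 7: 0 1 2 2 0 0
0 2 0 3 2 3
3 3 0 2 3 1
2 1 1 0 0 2
2 2 2 2 3 2
gen 8: 0 1 2 2 0 0
0 2 0 3 2 3
3 3 0 2 3 1
2 1 1 0 0 2
3 2 2 2 3 2
gen 9: 0 1 2 2 0 0
0 2 0 3 2 3
3 3 0 2 3 1
3 1 1 0 0 2
0 3 2 2 3 2
gen 10: 0 1 2 2 0 0
0 2 0 3 2 3
3 3 0 2 3 1
3 1 1 0 0 2
1 3 2 2 3 2
gen 11: 0 1 2 2 0 0
0 2 0 3 2 3
3 3 0 2 3 1
3 1 1 0 0 2
2 3 2 2 3 2

3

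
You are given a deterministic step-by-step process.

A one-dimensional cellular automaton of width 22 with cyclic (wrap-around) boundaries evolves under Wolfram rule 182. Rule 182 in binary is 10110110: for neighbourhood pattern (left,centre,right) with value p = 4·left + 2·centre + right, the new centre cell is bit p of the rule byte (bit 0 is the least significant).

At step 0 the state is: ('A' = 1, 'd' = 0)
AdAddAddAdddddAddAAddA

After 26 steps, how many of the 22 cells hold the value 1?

[0] AdAddAddAdddddAddAAddA
[1] dAAAAAAAAAdddAAAAddAAd
[2] AdAAAAAAAdAdAdAAdAAddA
[3] dAdAAAAAdAAAAAddAddAAd
[4] AAAdAAAdAdAAAdAAAAAddA
[5] AAdAdAdAAAdAdAdAAAdAAd
[6] ddAAAAAdAdAAAAAdAdAddA
[7] AAdAAAdAAAdAAAdAAAAAAA
[8] AdAdAdAdAdAdAdAdAAAAAA
[9] dAAAAAAAAAAAAAAAdAAAAA
[10] AdAAAAAAAAAAAAAdAdAAAd
[11] AAdAAAAAAAAAAAdAAAdAdA
[12] AdAdAAAAAAAAAdAdAdAAAd
[13] AAAAdAAAAAAAdAAAAAdAdA
[14] AAAdAdAAAAAdAdAAAdAAAd
[15] dAdAAAdAAAdAAAdAdAdAdA
[16] AAAdAdAdAdAdAdAAAAAAAA
[17] AAdAAAAAAAAAAAdAAAAAAA
[18] AdAdAAAAAAAAAdAdAAAAAA
[19] dAAAdAAAAAAAdAAAdAAAAA
[20] AdAdAdAAAAAdAdAdAdAAAd
[21] AAAAAAdAAAdAAAAAAAdAdA
[22] AAAAAdAdAdAdAAAAAdAAAd
[23] dAAAdAAAAAAAdAAAdAdAdA
[24] AdAdAdAAAAAdAdAdAAAAAA
[25] dAAAAAdAAAdAAAAAdAAAAA
[26] AdAAAdAdAdAdAAAdAdAAAd

14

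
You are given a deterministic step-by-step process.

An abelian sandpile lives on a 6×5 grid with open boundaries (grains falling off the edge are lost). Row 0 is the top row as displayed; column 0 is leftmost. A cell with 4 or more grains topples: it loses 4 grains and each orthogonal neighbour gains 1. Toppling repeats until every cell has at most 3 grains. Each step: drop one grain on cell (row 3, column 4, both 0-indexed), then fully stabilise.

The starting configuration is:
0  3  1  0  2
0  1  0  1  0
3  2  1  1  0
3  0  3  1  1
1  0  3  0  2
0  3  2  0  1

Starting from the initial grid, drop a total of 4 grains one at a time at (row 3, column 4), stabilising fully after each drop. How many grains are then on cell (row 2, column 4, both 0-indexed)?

k=0  0  3  1  0  2
0  1  0  1  0
3  2  1  1  0
3  0  3  1  1
1  0  3  0  2
0  3  2  0  1
k=1  0  3  1  0  2
0  1  0  1  0
3  2  1  1  0
3  0  3  1  2
1  0  3  0  2
0  3  2  0  1
k=2  0  3  1  0  2
0  1  0  1  0
3  2  1  1  0
3  0  3  1  3
1  0  3  0  2
0  3  2  0  1
k=3  0  3  1  0  2
0  1  0  1  0
3  2  1  1  1
3  0  3  2  0
1  0  3  0  3
0  3  2  0  1
k=4  0  3  1  0  2
0  1  0  1  0
3  2  1  1  1
3  0  3  2  1
1  0  3  0  3
0  3  2  0  1

1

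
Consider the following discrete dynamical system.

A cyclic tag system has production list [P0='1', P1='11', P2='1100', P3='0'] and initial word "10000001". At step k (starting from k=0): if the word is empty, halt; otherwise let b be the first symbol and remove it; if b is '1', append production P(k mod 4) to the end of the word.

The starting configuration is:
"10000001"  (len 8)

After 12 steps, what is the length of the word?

0) "10000001"  (len 8)
1) "00000011"  (len 8)
2) "0000011"  (len 7)
3) "000011"  (len 6)
4) "00011"  (len 5)
5) "0011"  (len 4)
6) "011"  (len 3)
7) "11"  (len 2)
8) "10"  (len 2)
9) "01"  (len 2)
10) "1"  (len 1)
11) "1100"  (len 4)
12) "1000"  (len 4)

4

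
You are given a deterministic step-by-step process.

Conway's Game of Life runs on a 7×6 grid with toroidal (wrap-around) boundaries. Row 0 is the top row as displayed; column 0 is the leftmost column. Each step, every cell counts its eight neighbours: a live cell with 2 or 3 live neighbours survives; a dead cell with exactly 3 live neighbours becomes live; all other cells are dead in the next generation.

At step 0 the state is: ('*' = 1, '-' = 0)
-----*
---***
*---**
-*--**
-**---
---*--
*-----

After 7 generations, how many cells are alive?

gen 0: -----*
---***
*---**
-*--**
-**---
---*--
*-----
gen 1: *----*
---*--
------
-****-
*****-
-**---
------
gen 2: ------
------
----*-
*---**
*---**
*-----
**----
gen 3: ------
------
----*-
*--*--
-*--*-
------
**----
gen 4: ------
------
------
---***
------
**----
------
gen 5: ------
------
----*-
----*-
*---**
------
------
gen 6: ------
------
------
---**-
----**
-----*
------
gen 7: ------
------
------
---***
---*-*
----**
------

7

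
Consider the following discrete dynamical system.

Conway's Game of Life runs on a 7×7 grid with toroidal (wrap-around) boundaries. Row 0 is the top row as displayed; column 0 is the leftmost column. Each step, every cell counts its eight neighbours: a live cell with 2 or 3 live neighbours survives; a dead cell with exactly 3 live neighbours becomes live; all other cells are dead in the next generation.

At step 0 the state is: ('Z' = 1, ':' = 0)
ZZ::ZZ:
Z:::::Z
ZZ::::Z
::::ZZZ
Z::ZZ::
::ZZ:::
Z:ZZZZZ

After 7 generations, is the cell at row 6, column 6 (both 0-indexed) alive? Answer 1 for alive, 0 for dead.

k=0  ZZ::ZZ:
Z:::::Z
ZZ::::Z
::::ZZZ
Z::ZZ::
::ZZ:::
Z:ZZZZZ
k=1  ::Z::::
:::::::
:Z:::::
:Z:ZZ::
::Z:::Z
Z::::::
Z::::::
k=2  :::::::
:::::::
::Z::::
ZZ:Z:::
ZZZZ:::
ZZ::::Z
:Z:::::
k=3  :::::::
:::::::
:ZZ::::
Z::Z:::
:::Z:::
::::::Z
:Z:::::
k=4  :::::::
:::::::
:ZZ::::
:Z:Z:::
:::::::
:::::::
:::::::
k=5  :::::::
:::::::
:ZZ::::
:Z:::::
:::::::
:::::::
:::::::
k=6  :::::::
:::::::
:ZZ::::
:ZZ::::
:::::::
:::::::
:::::::
k=7  :::::::
:::::::
:ZZ::::
:ZZ::::
:::::::
:::::::
:::::::

0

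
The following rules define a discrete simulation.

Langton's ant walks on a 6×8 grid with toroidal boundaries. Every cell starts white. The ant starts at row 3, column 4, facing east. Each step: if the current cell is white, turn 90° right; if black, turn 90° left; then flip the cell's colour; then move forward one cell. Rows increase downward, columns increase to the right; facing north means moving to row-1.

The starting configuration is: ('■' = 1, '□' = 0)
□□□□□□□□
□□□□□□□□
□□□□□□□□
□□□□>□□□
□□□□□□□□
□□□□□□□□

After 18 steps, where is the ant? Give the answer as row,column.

2,3

t=0: □□□□□□□□
□□□□□□□□
□□□□□□□□
□□□□>□□□
□□□□□□□□
□□□□□□□□
t=1: □□□□□□□□
□□□□□□□□
□□□□□□□□
□□□□■□□□
□□□□v□□□
□□□□□□□□
t=2: □□□□□□□□
□□□□□□□□
□□□□□□□□
□□□□■□□□
□□□<■□□□
□□□□□□□□
t=3: □□□□□□□□
□□□□□□□□
□□□□□□□□
□□□^■□□□
□□□■■□□□
□□□□□□□□
t=4: □□□□□□□□
□□□□□□□□
□□□□□□□□
□□□■>□□□
□□□■■□□□
□□□□□□□□
t=5: □□□□□□□□
□□□□□□□□
□□□□^□□□
□□□■□□□□
□□□■■□□□
□□□□□□□□
t=6: □□□□□□□□
□□□□□□□□
□□□□■>□□
□□□■□□□□
□□□■■□□□
□□□□□□□□
t=7: □□□□□□□□
□□□□□□□□
□□□□■■□□
□□□■□v□□
□□□■■□□□
□□□□□□□□
t=8: □□□□□□□□
□□□□□□□□
□□□□■■□□
□□□■<■□□
□□□■■□□□
□□□□□□□□
t=9: □□□□□□□□
□□□□□□□□
□□□□^■□□
□□□■■■□□
□□□■■□□□
□□□□□□□□
t=10: □□□□□□□□
□□□□□□□□
□□□<□■□□
□□□■■■□□
□□□■■□□□
□□□□□□□□
t=11: □□□□□□□□
□□□^□□□□
□□□■□■□□
□□□■■■□□
□□□■■□□□
□□□□□□□□
t=12: □□□□□□□□
□□□■>□□□
□□□■□■□□
□□□■■■□□
□□□■■□□□
□□□□□□□□
t=13: □□□□□□□□
□□□■■□□□
□□□■v■□□
□□□■■■□□
□□□■■□□□
□□□□□□□□
t=14: □□□□□□□□
□□□■■□□□
□□□<■■□□
□□□■■■□□
□□□■■□□□
□□□□□□□□
t=15: □□□□□□□□
□□□■■□□□
□□□□■■□□
□□□v■■□□
□□□■■□□□
□□□□□□□□
t=16: □□□□□□□□
□□□■■□□□
□□□□■■□□
□□□□>■□□
□□□■■□□□
□□□□□□□□
t=17: □□□□□□□□
□□□■■□□□
□□□□^■□□
□□□□□■□□
□□□■■□□□
□□□□□□□□
t=18: □□□□□□□□
□□□■■□□□
□□□<□■□□
□□□□□■□□
□□□■■□□□
□□□□□□□□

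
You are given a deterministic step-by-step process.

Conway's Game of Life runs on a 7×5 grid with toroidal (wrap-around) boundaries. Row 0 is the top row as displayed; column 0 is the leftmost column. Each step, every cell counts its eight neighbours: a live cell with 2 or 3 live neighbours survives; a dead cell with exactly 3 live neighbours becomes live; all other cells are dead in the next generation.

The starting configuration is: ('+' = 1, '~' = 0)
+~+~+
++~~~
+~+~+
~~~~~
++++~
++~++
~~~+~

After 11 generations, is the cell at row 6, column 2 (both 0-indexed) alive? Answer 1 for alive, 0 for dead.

k=0  +~+~+
++~~~
+~+~+
~~~~~
++++~
++~++
~~~+~
k=1  +~+++
~~+~~
+~~~+
~~~~~
~~~+~
~~~~~
~~~~~
k=2  ~++++
~~+~~
~~~~~
~~~~+
~~~~~
~~~~~
~~~++
k=3  ++~~+
~++~~
~~~~~
~~~~~
~~~~~
~~~~~
+~~~+
k=4  ~~+++
~++~~
~~~~~
~~~~~
~~~~~
~~~~~
~+~~+
k=5  ~~~~+
~++~~
~~~~~
~~~~~
~~~~~
~~~~~
+~+~+
k=6  ~~+~+
~~~~~
~~~~~
~~~~~
~~~~~
~~~~~
+~~++
k=7  +~~~+
~~~~~
~~~~~
~~~~~
~~~~~
~~~~+
+~~++
k=8  +~~+~
~~~~~
~~~~~
~~~~~
~~~~~
+~~++
~~~+~
k=9  ~~~~+
~~~~~
~~~~~
~~~~~
~~~~+
~~~++
+~++~
k=10  ~~~++
~~~~~
~~~~~
~~~~~
~~~++
+~+~~
+~+~~
k=11  ~~~++
~~~~~
~~~~~
~~~~~
~~~++
+~+~~
+~+~~

1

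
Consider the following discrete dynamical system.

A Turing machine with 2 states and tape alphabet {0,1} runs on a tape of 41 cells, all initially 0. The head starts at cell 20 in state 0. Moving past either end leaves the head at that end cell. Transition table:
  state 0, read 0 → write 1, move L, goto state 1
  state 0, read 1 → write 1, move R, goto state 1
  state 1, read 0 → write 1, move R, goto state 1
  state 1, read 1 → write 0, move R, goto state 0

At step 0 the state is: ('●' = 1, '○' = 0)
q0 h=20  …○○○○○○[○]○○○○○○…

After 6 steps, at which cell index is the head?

22

0) q0 h=20  …○○○○○○[○]○○○○○○…
1) q1 h=19  …○○○○○○[○]●○○○○○…
2) q1 h=20  …○○○○○●[●]○○○○○○…
3) q0 h=21  …○○○○●○[○]○○○○○○…
4) q1 h=20  …○○○○○●[○]●○○○○○…
5) q1 h=21  …○○○○●●[●]○○○○○○…
6) q0 h=22  …○○○●●○[○]○○○○○○…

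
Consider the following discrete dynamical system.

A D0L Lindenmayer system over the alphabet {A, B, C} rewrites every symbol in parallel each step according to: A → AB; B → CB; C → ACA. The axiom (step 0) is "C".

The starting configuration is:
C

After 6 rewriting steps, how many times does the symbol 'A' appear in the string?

72

0) C
1) ACA
2) ABACAAB
3) ABCBABACAABABCB
4) ABCBACACBABCBABACAABABCBABCBACACB
5) ABCBACACBABACAABACACBABCBACACBABCBABACAABABCBABCBACACBABCBACACBABACAABACACB
6) ABCBACACBABACAABACACBABCBABACAABABCBABACAABACACBABCBACACBA…ACAABACACBABCBACACBABACAABACACBABCBABACAABABCBABACAABACACB  (len 171)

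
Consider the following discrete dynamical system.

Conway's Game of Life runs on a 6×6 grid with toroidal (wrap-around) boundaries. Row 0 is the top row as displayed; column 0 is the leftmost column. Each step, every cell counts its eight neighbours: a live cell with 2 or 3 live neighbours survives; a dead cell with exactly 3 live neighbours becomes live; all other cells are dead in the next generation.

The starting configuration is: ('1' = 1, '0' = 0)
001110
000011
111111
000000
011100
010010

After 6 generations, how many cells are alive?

gen 0: 001110
000011
111111
000000
011100
010010
gen 1: 001000
000000
111100
000001
011100
010010
gen 2: 000000
000100
111000
000010
111110
010000
gen 3: 000000
011000
011100
000010
111111
110100
gen 4: 100000
010100
010100
000000
000000
000100
gen 5: 001000
110000
000000
000000
000000
000000
gen 6: 010000
010000
000000
000000
000000
000000

2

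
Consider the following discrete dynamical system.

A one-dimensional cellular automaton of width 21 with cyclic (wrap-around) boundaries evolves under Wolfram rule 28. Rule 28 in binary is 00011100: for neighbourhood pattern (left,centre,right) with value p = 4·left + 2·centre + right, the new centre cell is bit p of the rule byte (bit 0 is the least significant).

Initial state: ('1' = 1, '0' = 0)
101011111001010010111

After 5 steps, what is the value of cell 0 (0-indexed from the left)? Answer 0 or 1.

0

gen 0: 101011111001010010111
gen 1: 001010000101011010100
gen 2: 001011000101010010110
gen 3: 001010100101011010101
gen 4: 101010110101010010101
gen 5: 001010100101011010101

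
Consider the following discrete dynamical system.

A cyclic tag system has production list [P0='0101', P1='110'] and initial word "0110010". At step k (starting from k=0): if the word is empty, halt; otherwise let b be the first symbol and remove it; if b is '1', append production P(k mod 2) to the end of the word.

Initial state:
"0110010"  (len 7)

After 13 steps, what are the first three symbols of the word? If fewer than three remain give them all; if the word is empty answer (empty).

step 0: "0110010"  (len 7)
step 1: "110010"  (len 6)
step 2: "10010110"  (len 8)
step 3: "00101100101"  (len 11)
step 4: "0101100101"  (len 10)
step 5: "101100101"  (len 9)
step 6: "01100101110"  (len 11)
step 7: "1100101110"  (len 10)
step 8: "100101110110"  (len 12)
step 9: "001011101100101"  (len 15)
step 10: "01011101100101"  (len 14)
step 11: "1011101100101"  (len 13)
step 12: "011101100101110"  (len 15)
step 13: "11101100101110"  (len 14)

111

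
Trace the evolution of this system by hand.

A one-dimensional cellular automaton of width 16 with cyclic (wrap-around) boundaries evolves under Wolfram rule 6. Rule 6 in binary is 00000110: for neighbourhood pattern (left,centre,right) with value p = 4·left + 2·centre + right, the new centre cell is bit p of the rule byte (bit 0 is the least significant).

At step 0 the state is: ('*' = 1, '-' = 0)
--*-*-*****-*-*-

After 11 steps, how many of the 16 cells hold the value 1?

4

t=0: --*-*-*****-*-*-
t=1: -**-*-------*-*-
t=2: *---*------**-*-
t=3: *--**-----*---*-
t=4: *-*------**--**-
t=5: *-*-----*---*---
t=6: *-*----**--**--*
t=7: --*---*---*---*-
t=8: -**--**--**--**-
t=9: *---*---*---*---
t=10: *--**--**--**--*
t=11: --*---*---*---*-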